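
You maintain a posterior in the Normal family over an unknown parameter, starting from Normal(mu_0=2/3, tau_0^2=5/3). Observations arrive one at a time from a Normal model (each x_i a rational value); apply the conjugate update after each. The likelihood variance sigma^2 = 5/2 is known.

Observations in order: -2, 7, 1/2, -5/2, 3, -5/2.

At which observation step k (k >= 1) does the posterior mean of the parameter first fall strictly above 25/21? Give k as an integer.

k = 2

obs 1: x=-2 → posterior Normal(-2/5, 1)
obs 2: x=7 → posterior Normal(12/7, 5/7)
obs 3: x=1/2 → posterior Normal(13/9, 5/9)
obs 4: x=-5/2 → posterior Normal(8/11, 5/11)
obs 5: x=3 → posterior Normal(14/13, 5/13)
obs 6: x=-5/2 → posterior Normal(3/5, 1/3)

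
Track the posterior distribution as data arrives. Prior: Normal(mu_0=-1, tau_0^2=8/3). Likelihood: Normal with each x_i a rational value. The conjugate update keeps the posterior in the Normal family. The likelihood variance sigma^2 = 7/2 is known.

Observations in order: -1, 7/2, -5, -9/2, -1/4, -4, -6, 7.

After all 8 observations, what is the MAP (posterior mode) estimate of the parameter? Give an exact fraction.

-185/149

obs 1: x=-1 → posterior Normal(-1, 56/37)
obs 2: x=7/2 → posterior Normal(19/53, 56/53)
obs 3: x=-5 → posterior Normal(-61/69, 56/69)
obs 4: x=-9/2 → posterior Normal(-133/85, 56/85)
obs 5: x=-1/4 → posterior Normal(-137/101, 56/101)
obs 6: x=-4 → posterior Normal(-67/39, 56/117)
obs 7: x=-6 → posterior Normal(-297/133, 8/19)
obs 8: x=7 → posterior Normal(-185/149, 56/149)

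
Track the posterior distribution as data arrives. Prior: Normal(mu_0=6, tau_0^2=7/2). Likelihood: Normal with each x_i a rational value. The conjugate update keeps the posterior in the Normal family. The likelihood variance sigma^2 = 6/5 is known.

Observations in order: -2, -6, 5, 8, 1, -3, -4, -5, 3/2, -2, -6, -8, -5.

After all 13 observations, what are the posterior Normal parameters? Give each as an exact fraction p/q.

obs 1: x=-2 → posterior Normal(2/47, 42/47)
obs 2: x=-6 → posterior Normal(-104/41, 21/41)
obs 3: x=5 → posterior Normal(-11/39, 14/39)
obs 4: x=8 → posterior Normal(13/8, 21/76)
obs 5: x=1 → posterior Normal(282/187, 42/187)
obs 6: x=-3 → posterior Normal(59/74, 7/37)
obs 7: x=-4 → posterior Normal(37/257, 42/257)
obs 8: x=-5 → posterior Normal(-69/146, 21/146)
obs 9: x=3/2 → posterior Normal(-57/218, 14/109)
obs 10: x=-2 → posterior Normal(-311/724, 21/181)
obs 11: x=-6 → posterior Normal(-731/794, 42/397)
obs 12: x=-8 → posterior Normal(-1291/864, 7/72)
obs 13: x=-5 → posterior Normal(-1641/934, 42/467)

mu_0=-1641/934, tau_0^2=42/467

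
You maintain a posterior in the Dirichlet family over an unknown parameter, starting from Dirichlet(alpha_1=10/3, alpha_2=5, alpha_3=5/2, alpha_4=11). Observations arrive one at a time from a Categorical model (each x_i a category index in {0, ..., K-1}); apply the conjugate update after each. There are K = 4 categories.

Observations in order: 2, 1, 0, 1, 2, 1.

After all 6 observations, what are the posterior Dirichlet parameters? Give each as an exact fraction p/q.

obs 1: x=2 → posterior Dirichlet(10/3, 5, 7/2, 11)
obs 2: x=1 → posterior Dirichlet(10/3, 6, 7/2, 11)
obs 3: x=0 → posterior Dirichlet(13/3, 6, 7/2, 11)
obs 4: x=1 → posterior Dirichlet(13/3, 7, 7/2, 11)
obs 5: x=2 → posterior Dirichlet(13/3, 7, 9/2, 11)
obs 6: x=1 → posterior Dirichlet(13/3, 8, 9/2, 11)

alpha_1=13/3, alpha_2=8, alpha_3=9/2, alpha_4=11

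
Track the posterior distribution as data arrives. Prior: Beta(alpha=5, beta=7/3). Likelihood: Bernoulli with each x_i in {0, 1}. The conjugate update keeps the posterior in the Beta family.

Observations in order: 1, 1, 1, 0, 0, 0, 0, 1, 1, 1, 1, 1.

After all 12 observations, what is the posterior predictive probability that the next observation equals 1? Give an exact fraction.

39/58

obs 1: x=1 → posterior Beta(6, 7/3)
obs 2: x=1 → posterior Beta(7, 7/3)
obs 3: x=1 → posterior Beta(8, 7/3)
obs 4: x=0 → posterior Beta(8, 10/3)
obs 5: x=0 → posterior Beta(8, 13/3)
obs 6: x=0 → posterior Beta(8, 16/3)
obs 7: x=0 → posterior Beta(8, 19/3)
obs 8: x=1 → posterior Beta(9, 19/3)
obs 9: x=1 → posterior Beta(10, 19/3)
obs 10: x=1 → posterior Beta(11, 19/3)
obs 11: x=1 → posterior Beta(12, 19/3)
obs 12: x=1 → posterior Beta(13, 19/3)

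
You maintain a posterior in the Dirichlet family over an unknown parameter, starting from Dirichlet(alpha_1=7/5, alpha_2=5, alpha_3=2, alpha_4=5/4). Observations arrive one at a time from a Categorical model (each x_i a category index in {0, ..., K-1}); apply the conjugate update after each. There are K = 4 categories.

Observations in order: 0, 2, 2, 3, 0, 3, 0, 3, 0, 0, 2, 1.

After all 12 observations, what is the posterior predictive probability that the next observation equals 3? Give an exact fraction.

85/433

obs 1: x=0 → posterior Dirichlet(12/5, 5, 2, 5/4)
obs 2: x=2 → posterior Dirichlet(12/5, 5, 3, 5/4)
obs 3: x=2 → posterior Dirichlet(12/5, 5, 4, 5/4)
obs 4: x=3 → posterior Dirichlet(12/5, 5, 4, 9/4)
obs 5: x=0 → posterior Dirichlet(17/5, 5, 4, 9/4)
obs 6: x=3 → posterior Dirichlet(17/5, 5, 4, 13/4)
obs 7: x=0 → posterior Dirichlet(22/5, 5, 4, 13/4)
obs 8: x=3 → posterior Dirichlet(22/5, 5, 4, 17/4)
obs 9: x=0 → posterior Dirichlet(27/5, 5, 4, 17/4)
obs 10: x=0 → posterior Dirichlet(32/5, 5, 4, 17/4)
obs 11: x=2 → posterior Dirichlet(32/5, 5, 5, 17/4)
obs 12: x=1 → posterior Dirichlet(32/5, 6, 5, 17/4)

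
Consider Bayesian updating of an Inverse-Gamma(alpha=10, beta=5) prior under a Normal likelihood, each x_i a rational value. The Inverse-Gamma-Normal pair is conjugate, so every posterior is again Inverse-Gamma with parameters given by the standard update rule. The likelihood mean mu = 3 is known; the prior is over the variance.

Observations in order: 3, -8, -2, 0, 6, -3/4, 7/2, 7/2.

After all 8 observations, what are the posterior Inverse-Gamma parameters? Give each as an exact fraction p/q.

obs 1: x=3 → posterior Inverse-Gamma(21/2, 5)
obs 2: x=-8 → posterior Inverse-Gamma(11, 131/2)
obs 3: x=-2 → posterior Inverse-Gamma(23/2, 78)
obs 4: x=0 → posterior Inverse-Gamma(12, 165/2)
obs 5: x=6 → posterior Inverse-Gamma(25/2, 87)
obs 6: x=-3/4 → posterior Inverse-Gamma(13, 3009/32)
obs 7: x=7/2 → posterior Inverse-Gamma(27/2, 3013/32)
obs 8: x=7/2 → posterior Inverse-Gamma(14, 3017/32)

alpha=14, beta=3017/32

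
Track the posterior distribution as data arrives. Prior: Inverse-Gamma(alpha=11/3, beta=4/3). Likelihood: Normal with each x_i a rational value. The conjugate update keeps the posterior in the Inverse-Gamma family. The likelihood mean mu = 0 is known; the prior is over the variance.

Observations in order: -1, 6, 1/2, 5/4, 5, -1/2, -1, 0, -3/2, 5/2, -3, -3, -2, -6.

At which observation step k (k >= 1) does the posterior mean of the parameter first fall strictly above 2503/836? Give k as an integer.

k = 2

obs 1: x=-1 → posterior Inverse-Gamma(25/6, 11/6)
obs 2: x=6 → posterior Inverse-Gamma(14/3, 119/6)
obs 3: x=1/2 → posterior Inverse-Gamma(31/6, 479/24)
obs 4: x=5/4 → posterior Inverse-Gamma(17/3, 1991/96)
obs 5: x=5 → posterior Inverse-Gamma(37/6, 3191/96)
obs 6: x=-1/2 → posterior Inverse-Gamma(20/3, 3203/96)
obs 7: x=-1 → posterior Inverse-Gamma(43/6, 3251/96)
obs 8: x=0 → posterior Inverse-Gamma(23/3, 3251/96)
obs 9: x=-3/2 → posterior Inverse-Gamma(49/6, 3359/96)
obs 10: x=5/2 → posterior Inverse-Gamma(26/3, 3659/96)
obs 11: x=-3 → posterior Inverse-Gamma(55/6, 4091/96)
obs 12: x=-3 → posterior Inverse-Gamma(29/3, 4523/96)
obs 13: x=-2 → posterior Inverse-Gamma(61/6, 4715/96)
obs 14: x=-6 → posterior Inverse-Gamma(32/3, 6443/96)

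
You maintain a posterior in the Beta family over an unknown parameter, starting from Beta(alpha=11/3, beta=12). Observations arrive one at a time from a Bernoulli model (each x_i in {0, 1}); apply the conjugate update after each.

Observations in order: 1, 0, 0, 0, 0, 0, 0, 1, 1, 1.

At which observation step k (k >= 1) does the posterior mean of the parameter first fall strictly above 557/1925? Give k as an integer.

obs 1: x=1 → posterior Beta(14/3, 12)
obs 2: x=0 → posterior Beta(14/3, 13)
obs 3: x=0 → posterior Beta(14/3, 14)
obs 4: x=0 → posterior Beta(14/3, 15)
obs 5: x=0 → posterior Beta(14/3, 16)
obs 6: x=0 → posterior Beta(14/3, 17)
obs 7: x=0 → posterior Beta(14/3, 18)
obs 8: x=1 → posterior Beta(17/3, 18)
obs 9: x=1 → posterior Beta(20/3, 18)
obs 10: x=1 → posterior Beta(23/3, 18)

k = 10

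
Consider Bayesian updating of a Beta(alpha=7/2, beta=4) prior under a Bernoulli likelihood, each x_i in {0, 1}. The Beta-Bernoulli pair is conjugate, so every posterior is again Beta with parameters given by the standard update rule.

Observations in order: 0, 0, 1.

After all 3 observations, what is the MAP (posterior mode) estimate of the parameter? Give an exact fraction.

obs 1: x=0 → posterior Beta(7/2, 5)
obs 2: x=0 → posterior Beta(7/2, 6)
obs 3: x=1 → posterior Beta(9/2, 6)

7/17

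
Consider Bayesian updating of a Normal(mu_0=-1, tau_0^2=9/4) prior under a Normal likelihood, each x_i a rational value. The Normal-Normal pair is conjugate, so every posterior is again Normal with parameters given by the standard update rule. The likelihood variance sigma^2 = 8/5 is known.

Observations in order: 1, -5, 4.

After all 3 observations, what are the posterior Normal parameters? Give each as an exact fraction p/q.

mu_0=-32/167, tau_0^2=72/167

obs 1: x=1 → posterior Normal(13/77, 72/77)
obs 2: x=-5 → posterior Normal(-106/61, 36/61)
obs 3: x=4 → posterior Normal(-32/167, 72/167)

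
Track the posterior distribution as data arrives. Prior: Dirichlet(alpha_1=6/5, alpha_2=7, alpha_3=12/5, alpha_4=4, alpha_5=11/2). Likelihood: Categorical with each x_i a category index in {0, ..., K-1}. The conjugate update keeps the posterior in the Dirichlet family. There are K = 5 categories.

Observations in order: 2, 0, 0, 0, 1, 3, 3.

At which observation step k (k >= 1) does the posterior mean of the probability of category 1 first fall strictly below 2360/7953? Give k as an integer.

obs 1: x=2 → posterior Dirichlet(6/5, 7, 17/5, 4, 11/2)
obs 2: x=0 → posterior Dirichlet(11/5, 7, 17/5, 4, 11/2)
obs 3: x=0 → posterior Dirichlet(16/5, 7, 17/5, 4, 11/2)
obs 4: x=0 → posterior Dirichlet(21/5, 7, 17/5, 4, 11/2)
obs 5: x=1 → posterior Dirichlet(21/5, 8, 17/5, 4, 11/2)
obs 6: x=3 → posterior Dirichlet(21/5, 8, 17/5, 5, 11/2)
obs 7: x=3 → posterior Dirichlet(21/5, 8, 17/5, 6, 11/2)

k = 4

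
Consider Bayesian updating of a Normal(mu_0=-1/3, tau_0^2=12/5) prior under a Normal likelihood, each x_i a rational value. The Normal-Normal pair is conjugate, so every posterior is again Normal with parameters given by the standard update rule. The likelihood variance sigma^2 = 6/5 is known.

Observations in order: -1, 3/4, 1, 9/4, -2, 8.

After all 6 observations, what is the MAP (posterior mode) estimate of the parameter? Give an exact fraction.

obs 1: x=-1 → posterior Normal(-7/9, 4/5)
obs 2: x=3/4 → posterior Normal(-1/6, 12/25)
obs 3: x=1 → posterior Normal(1/6, 12/35)
obs 4: x=9/4 → posterior Normal(17/27, 4/15)
obs 5: x=-2 → posterior Normal(5/33, 12/55)
obs 6: x=8 → posterior Normal(53/39, 12/65)

53/39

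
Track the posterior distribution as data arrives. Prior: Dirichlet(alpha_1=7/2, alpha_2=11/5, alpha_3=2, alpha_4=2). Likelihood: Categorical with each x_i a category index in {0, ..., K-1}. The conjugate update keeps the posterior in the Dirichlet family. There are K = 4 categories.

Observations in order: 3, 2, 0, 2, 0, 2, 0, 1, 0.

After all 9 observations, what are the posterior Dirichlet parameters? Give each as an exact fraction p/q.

alpha_1=15/2, alpha_2=16/5, alpha_3=5, alpha_4=3

obs 1: x=3 → posterior Dirichlet(7/2, 11/5, 2, 3)
obs 2: x=2 → posterior Dirichlet(7/2, 11/5, 3, 3)
obs 3: x=0 → posterior Dirichlet(9/2, 11/5, 3, 3)
obs 4: x=2 → posterior Dirichlet(9/2, 11/5, 4, 3)
obs 5: x=0 → posterior Dirichlet(11/2, 11/5, 4, 3)
obs 6: x=2 → posterior Dirichlet(11/2, 11/5, 5, 3)
obs 7: x=0 → posterior Dirichlet(13/2, 11/5, 5, 3)
obs 8: x=1 → posterior Dirichlet(13/2, 16/5, 5, 3)
obs 9: x=0 → posterior Dirichlet(15/2, 16/5, 5, 3)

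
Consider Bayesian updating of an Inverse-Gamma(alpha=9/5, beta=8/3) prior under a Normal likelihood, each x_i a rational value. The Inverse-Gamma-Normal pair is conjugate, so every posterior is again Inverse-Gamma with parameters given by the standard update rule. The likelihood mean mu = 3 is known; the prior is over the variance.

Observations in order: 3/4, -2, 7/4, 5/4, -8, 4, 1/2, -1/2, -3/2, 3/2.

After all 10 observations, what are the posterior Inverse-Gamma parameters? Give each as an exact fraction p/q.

alpha=34/5, beta=9745/96

obs 1: x=3/4 → posterior Inverse-Gamma(23/10, 499/96)
obs 2: x=-2 → posterior Inverse-Gamma(14/5, 1699/96)
obs 3: x=7/4 → posterior Inverse-Gamma(33/10, 887/48)
obs 4: x=5/4 → posterior Inverse-Gamma(19/5, 1921/96)
obs 5: x=-8 → posterior Inverse-Gamma(43/10, 7729/96)
obs 6: x=4 → posterior Inverse-Gamma(24/5, 7777/96)
obs 7: x=1/2 → posterior Inverse-Gamma(53/10, 8077/96)
obs 8: x=-1/2 → posterior Inverse-Gamma(29/5, 8665/96)
obs 9: x=-3/2 → posterior Inverse-Gamma(63/10, 9637/96)
obs 10: x=3/2 → posterior Inverse-Gamma(34/5, 9745/96)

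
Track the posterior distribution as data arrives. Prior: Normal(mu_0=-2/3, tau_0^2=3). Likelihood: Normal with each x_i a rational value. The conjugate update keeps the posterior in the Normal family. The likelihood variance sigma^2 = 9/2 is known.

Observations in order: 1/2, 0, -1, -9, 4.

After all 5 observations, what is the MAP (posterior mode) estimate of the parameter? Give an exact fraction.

obs 1: x=1/2 → posterior Normal(-1/5, 9/5)
obs 2: x=0 → posterior Normal(-1/7, 9/7)
obs 3: x=-1 → posterior Normal(-1/3, 1)
obs 4: x=-9 → posterior Normal(-21/11, 9/11)
obs 5: x=4 → posterior Normal(-1, 9/13)

-1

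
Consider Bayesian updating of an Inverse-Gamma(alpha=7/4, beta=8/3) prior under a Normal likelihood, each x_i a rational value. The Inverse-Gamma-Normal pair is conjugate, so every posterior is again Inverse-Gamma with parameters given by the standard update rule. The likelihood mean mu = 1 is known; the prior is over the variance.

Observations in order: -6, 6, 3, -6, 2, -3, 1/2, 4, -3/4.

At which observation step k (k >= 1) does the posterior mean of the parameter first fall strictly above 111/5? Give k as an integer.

k = 2

obs 1: x=-6 → posterior Inverse-Gamma(9/4, 163/6)
obs 2: x=6 → posterior Inverse-Gamma(11/4, 119/3)
obs 3: x=3 → posterior Inverse-Gamma(13/4, 125/3)
obs 4: x=-6 → posterior Inverse-Gamma(15/4, 397/6)
obs 5: x=2 → posterior Inverse-Gamma(17/4, 200/3)
obs 6: x=-3 → posterior Inverse-Gamma(19/4, 224/3)
obs 7: x=1/2 → posterior Inverse-Gamma(21/4, 1795/24)
obs 8: x=4 → posterior Inverse-Gamma(23/4, 1903/24)
obs 9: x=-3/4 → posterior Inverse-Gamma(25/4, 7759/96)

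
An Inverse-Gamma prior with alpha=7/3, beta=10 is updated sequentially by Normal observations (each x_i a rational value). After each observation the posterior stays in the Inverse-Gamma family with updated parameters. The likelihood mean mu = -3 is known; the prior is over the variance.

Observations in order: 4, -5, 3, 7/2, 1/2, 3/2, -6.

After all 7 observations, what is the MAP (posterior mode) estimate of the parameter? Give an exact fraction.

obs 1: x=4 → posterior Inverse-Gamma(17/6, 69/2)
obs 2: x=-5 → posterior Inverse-Gamma(10/3, 73/2)
obs 3: x=3 → posterior Inverse-Gamma(23/6, 109/2)
obs 4: x=7/2 → posterior Inverse-Gamma(13/3, 605/8)
obs 5: x=1/2 → posterior Inverse-Gamma(29/6, 327/4)
obs 6: x=3/2 → posterior Inverse-Gamma(16/3, 735/8)
obs 7: x=-6 → posterior Inverse-Gamma(35/6, 771/8)

2313/164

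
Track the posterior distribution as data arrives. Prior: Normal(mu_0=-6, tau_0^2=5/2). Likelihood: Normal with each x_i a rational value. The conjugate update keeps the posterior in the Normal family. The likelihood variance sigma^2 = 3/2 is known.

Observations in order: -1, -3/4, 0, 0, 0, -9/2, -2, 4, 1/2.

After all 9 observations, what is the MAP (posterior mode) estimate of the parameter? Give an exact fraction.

-49/64

obs 1: x=-1 → posterior Normal(-23/8, 15/16)
obs 2: x=-3/4 → posterior Normal(-107/52, 15/26)
obs 3: x=0 → posterior Normal(-107/72, 5/12)
obs 4: x=0 → posterior Normal(-107/92, 15/46)
obs 5: x=0 → posterior Normal(-107/112, 15/56)
obs 6: x=-9/2 → posterior Normal(-197/132, 5/22)
obs 7: x=-2 → posterior Normal(-237/152, 15/76)
obs 8: x=4 → posterior Normal(-157/172, 15/86)
obs 9: x=1/2 → posterior Normal(-49/64, 5/32)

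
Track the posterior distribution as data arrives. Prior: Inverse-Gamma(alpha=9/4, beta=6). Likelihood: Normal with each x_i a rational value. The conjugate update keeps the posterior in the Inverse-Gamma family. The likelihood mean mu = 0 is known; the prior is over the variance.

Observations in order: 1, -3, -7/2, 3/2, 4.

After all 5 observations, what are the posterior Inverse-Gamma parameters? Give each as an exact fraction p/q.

obs 1: x=1 → posterior Inverse-Gamma(11/4, 13/2)
obs 2: x=-3 → posterior Inverse-Gamma(13/4, 11)
obs 3: x=-7/2 → posterior Inverse-Gamma(15/4, 137/8)
obs 4: x=3/2 → posterior Inverse-Gamma(17/4, 73/4)
obs 5: x=4 → posterior Inverse-Gamma(19/4, 105/4)

alpha=19/4, beta=105/4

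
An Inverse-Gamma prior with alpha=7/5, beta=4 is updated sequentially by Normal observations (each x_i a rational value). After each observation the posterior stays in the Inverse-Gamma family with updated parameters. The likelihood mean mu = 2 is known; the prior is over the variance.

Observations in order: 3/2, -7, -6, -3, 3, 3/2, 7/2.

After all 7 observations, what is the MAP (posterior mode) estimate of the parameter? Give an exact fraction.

3635/236

obs 1: x=3/2 → posterior Inverse-Gamma(19/10, 33/8)
obs 2: x=-7 → posterior Inverse-Gamma(12/5, 357/8)
obs 3: x=-6 → posterior Inverse-Gamma(29/10, 613/8)
obs 4: x=-3 → posterior Inverse-Gamma(17/5, 713/8)
obs 5: x=3 → posterior Inverse-Gamma(39/10, 717/8)
obs 6: x=3/2 → posterior Inverse-Gamma(22/5, 359/4)
obs 7: x=7/2 → posterior Inverse-Gamma(49/10, 727/8)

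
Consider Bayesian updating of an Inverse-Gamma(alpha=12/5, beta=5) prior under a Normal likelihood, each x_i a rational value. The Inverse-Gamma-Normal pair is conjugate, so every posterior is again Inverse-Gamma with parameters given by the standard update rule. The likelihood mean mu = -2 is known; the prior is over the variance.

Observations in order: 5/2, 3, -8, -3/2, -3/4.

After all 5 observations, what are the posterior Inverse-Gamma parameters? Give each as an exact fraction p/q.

obs 1: x=5/2 → posterior Inverse-Gamma(29/10, 121/8)
obs 2: x=3 → posterior Inverse-Gamma(17/5, 221/8)
obs 3: x=-8 → posterior Inverse-Gamma(39/10, 365/8)
obs 4: x=-3/2 → posterior Inverse-Gamma(22/5, 183/4)
obs 5: x=-3/4 → posterior Inverse-Gamma(49/10, 1489/32)

alpha=49/10, beta=1489/32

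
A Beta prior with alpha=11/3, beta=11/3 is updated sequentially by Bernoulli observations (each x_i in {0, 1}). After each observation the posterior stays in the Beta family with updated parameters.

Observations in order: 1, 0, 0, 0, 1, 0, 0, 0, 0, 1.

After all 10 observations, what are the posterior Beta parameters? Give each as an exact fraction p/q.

obs 1: x=1 → posterior Beta(14/3, 11/3)
obs 2: x=0 → posterior Beta(14/3, 14/3)
obs 3: x=0 → posterior Beta(14/3, 17/3)
obs 4: x=0 → posterior Beta(14/3, 20/3)
obs 5: x=1 → posterior Beta(17/3, 20/3)
obs 6: x=0 → posterior Beta(17/3, 23/3)
obs 7: x=0 → posterior Beta(17/3, 26/3)
obs 8: x=0 → posterior Beta(17/3, 29/3)
obs 9: x=0 → posterior Beta(17/3, 32/3)
obs 10: x=1 → posterior Beta(20/3, 32/3)

alpha=20/3, beta=32/3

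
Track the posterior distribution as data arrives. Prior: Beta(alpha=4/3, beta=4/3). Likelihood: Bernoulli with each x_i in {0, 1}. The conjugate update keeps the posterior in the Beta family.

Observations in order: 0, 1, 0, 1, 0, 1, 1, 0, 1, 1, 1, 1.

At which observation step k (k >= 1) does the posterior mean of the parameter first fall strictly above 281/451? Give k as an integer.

k = 12

obs 1: x=0 → posterior Beta(4/3, 7/3)
obs 2: x=1 → posterior Beta(7/3, 7/3)
obs 3: x=0 → posterior Beta(7/3, 10/3)
obs 4: x=1 → posterior Beta(10/3, 10/3)
obs 5: x=0 → posterior Beta(10/3, 13/3)
obs 6: x=1 → posterior Beta(13/3, 13/3)
obs 7: x=1 → posterior Beta(16/3, 13/3)
obs 8: x=0 → posterior Beta(16/3, 16/3)
obs 9: x=1 → posterior Beta(19/3, 16/3)
obs 10: x=1 → posterior Beta(22/3, 16/3)
obs 11: x=1 → posterior Beta(25/3, 16/3)
obs 12: x=1 → posterior Beta(28/3, 16/3)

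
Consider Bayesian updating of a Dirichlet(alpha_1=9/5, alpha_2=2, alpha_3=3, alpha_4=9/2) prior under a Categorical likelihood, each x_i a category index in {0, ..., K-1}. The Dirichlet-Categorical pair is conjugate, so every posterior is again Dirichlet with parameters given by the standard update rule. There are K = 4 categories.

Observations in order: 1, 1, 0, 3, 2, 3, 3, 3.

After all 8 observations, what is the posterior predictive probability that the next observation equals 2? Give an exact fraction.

obs 1: x=1 → posterior Dirichlet(9/5, 3, 3, 9/2)
obs 2: x=1 → posterior Dirichlet(9/5, 4, 3, 9/2)
obs 3: x=0 → posterior Dirichlet(14/5, 4, 3, 9/2)
obs 4: x=3 → posterior Dirichlet(14/5, 4, 3, 11/2)
obs 5: x=2 → posterior Dirichlet(14/5, 4, 4, 11/2)
obs 6: x=3 → posterior Dirichlet(14/5, 4, 4, 13/2)
obs 7: x=3 → posterior Dirichlet(14/5, 4, 4, 15/2)
obs 8: x=3 → posterior Dirichlet(14/5, 4, 4, 17/2)

40/193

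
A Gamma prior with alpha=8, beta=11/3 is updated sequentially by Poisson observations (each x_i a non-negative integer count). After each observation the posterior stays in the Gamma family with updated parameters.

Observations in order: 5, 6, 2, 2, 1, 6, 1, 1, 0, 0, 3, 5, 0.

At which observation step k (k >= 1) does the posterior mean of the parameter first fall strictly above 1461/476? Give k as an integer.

obs 1: x=5 → posterior Gamma(13, 14/3)
obs 2: x=6 → posterior Gamma(19, 17/3)
obs 3: x=2 → posterior Gamma(21, 20/3)
obs 4: x=2 → posterior Gamma(23, 23/3)
obs 5: x=1 → posterior Gamma(24, 26/3)
obs 6: x=6 → posterior Gamma(30, 29/3)
obs 7: x=1 → posterior Gamma(31, 32/3)
obs 8: x=1 → posterior Gamma(32, 35/3)
obs 9: x=0 → posterior Gamma(32, 38/3)
obs 10: x=0 → posterior Gamma(32, 41/3)
obs 11: x=3 → posterior Gamma(35, 44/3)
obs 12: x=5 → posterior Gamma(40, 47/3)
obs 13: x=0 → posterior Gamma(40, 50/3)

k = 2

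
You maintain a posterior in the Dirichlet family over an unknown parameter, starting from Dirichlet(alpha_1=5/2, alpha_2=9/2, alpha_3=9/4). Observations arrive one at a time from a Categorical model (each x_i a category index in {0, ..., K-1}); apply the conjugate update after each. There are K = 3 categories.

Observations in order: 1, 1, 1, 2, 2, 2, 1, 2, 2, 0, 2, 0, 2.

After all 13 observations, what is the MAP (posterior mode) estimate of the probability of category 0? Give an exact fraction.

obs 1: x=1 → posterior Dirichlet(5/2, 11/2, 9/4)
obs 2: x=1 → posterior Dirichlet(5/2, 13/2, 9/4)
obs 3: x=1 → posterior Dirichlet(5/2, 15/2, 9/4)
obs 4: x=2 → posterior Dirichlet(5/2, 15/2, 13/4)
obs 5: x=2 → posterior Dirichlet(5/2, 15/2, 17/4)
obs 6: x=2 → posterior Dirichlet(5/2, 15/2, 21/4)
obs 7: x=1 → posterior Dirichlet(5/2, 17/2, 21/4)
obs 8: x=2 → posterior Dirichlet(5/2, 17/2, 25/4)
obs 9: x=2 → posterior Dirichlet(5/2, 17/2, 29/4)
obs 10: x=0 → posterior Dirichlet(7/2, 17/2, 29/4)
obs 11: x=2 → posterior Dirichlet(7/2, 17/2, 33/4)
obs 12: x=0 → posterior Dirichlet(9/2, 17/2, 33/4)
obs 13: x=2 → posterior Dirichlet(9/2, 17/2, 37/4)

2/11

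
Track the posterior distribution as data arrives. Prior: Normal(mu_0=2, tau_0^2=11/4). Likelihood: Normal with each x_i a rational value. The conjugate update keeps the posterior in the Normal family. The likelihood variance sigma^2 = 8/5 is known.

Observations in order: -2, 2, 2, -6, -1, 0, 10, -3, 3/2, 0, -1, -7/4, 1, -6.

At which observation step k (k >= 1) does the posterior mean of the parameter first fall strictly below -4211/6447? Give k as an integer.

k = 5

obs 1: x=-2 → posterior Normal(-46/87, 88/87)
obs 2: x=2 → posterior Normal(32/71, 44/71)
obs 3: x=2 → posterior Normal(174/197, 88/197)
obs 4: x=-6 → posterior Normal(-13/21, 22/63)
obs 5: x=-1 → posterior Normal(-211/307, 88/307)
obs 6: x=0 → posterior Normal(-211/362, 44/181)
obs 7: x=10 → posterior Normal(113/139, 88/417)
obs 8: x=-3 → posterior Normal(87/236, 11/59)
obs 9: x=3/2 → posterior Normal(513/1054, 88/527)
obs 10: x=0 → posterior Normal(171/388, 44/291)
obs 11: x=-1 → posterior Normal(31/98, 88/637)
obs 12: x=-7/4 → posterior Normal(421/2768, 22/173)
obs 13: x=1 → posterior Normal(641/2988, 88/747)
obs 14: x=-6 → posterior Normal(-679/3208, 44/401)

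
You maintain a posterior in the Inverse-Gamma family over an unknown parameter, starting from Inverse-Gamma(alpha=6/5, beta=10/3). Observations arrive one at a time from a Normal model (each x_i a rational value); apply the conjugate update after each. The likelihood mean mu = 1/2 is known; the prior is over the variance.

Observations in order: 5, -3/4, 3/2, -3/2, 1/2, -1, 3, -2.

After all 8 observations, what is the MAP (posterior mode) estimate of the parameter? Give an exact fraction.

obs 1: x=5 → posterior Inverse-Gamma(17/10, 323/24)
obs 2: x=-3/4 → posterior Inverse-Gamma(11/5, 1367/96)
obs 3: x=3/2 → posterior Inverse-Gamma(27/10, 1415/96)
obs 4: x=-3/2 → posterior Inverse-Gamma(16/5, 1607/96)
obs 5: x=1/2 → posterior Inverse-Gamma(37/10, 1607/96)
obs 6: x=-1 → posterior Inverse-Gamma(21/5, 1715/96)
obs 7: x=3 → posterior Inverse-Gamma(47/10, 2015/96)
obs 8: x=-2 → posterior Inverse-Gamma(26/5, 2315/96)

11575/2976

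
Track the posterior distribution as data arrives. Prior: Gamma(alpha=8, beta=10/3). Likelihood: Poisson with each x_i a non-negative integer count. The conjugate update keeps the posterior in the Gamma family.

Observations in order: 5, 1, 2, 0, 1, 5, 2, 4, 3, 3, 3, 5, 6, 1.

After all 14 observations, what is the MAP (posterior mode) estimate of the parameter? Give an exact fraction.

obs 1: x=5 → posterior Gamma(13, 13/3)
obs 2: x=1 → posterior Gamma(14, 16/3)
obs 3: x=2 → posterior Gamma(16, 19/3)
obs 4: x=0 → posterior Gamma(16, 22/3)
obs 5: x=1 → posterior Gamma(17, 25/3)
obs 6: x=5 → posterior Gamma(22, 28/3)
obs 7: x=2 → posterior Gamma(24, 31/3)
obs 8: x=4 → posterior Gamma(28, 34/3)
obs 9: x=3 → posterior Gamma(31, 37/3)
obs 10: x=3 → posterior Gamma(34, 40/3)
obs 11: x=3 → posterior Gamma(37, 43/3)
obs 12: x=5 → posterior Gamma(42, 46/3)
obs 13: x=6 → posterior Gamma(48, 49/3)
obs 14: x=1 → posterior Gamma(49, 52/3)

36/13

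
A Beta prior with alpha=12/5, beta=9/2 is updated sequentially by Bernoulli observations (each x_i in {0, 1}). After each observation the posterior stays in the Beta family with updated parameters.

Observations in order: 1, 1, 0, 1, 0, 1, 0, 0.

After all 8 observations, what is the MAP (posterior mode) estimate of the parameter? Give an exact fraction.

18/43

obs 1: x=1 → posterior Beta(17/5, 9/2)
obs 2: x=1 → posterior Beta(22/5, 9/2)
obs 3: x=0 → posterior Beta(22/5, 11/2)
obs 4: x=1 → posterior Beta(27/5, 11/2)
obs 5: x=0 → posterior Beta(27/5, 13/2)
obs 6: x=1 → posterior Beta(32/5, 13/2)
obs 7: x=0 → posterior Beta(32/5, 15/2)
obs 8: x=0 → posterior Beta(32/5, 17/2)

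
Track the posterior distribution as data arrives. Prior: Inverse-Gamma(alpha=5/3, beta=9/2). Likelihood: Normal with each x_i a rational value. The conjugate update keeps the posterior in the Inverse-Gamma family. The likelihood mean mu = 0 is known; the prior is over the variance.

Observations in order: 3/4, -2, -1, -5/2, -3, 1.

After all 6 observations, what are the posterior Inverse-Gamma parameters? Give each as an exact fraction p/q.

obs 1: x=3/4 → posterior Inverse-Gamma(13/6, 153/32)
obs 2: x=-2 → posterior Inverse-Gamma(8/3, 217/32)
obs 3: x=-1 → posterior Inverse-Gamma(19/6, 233/32)
obs 4: x=-5/2 → posterior Inverse-Gamma(11/3, 333/32)
obs 5: x=-3 → posterior Inverse-Gamma(25/6, 477/32)
obs 6: x=1 → posterior Inverse-Gamma(14/3, 493/32)

alpha=14/3, beta=493/32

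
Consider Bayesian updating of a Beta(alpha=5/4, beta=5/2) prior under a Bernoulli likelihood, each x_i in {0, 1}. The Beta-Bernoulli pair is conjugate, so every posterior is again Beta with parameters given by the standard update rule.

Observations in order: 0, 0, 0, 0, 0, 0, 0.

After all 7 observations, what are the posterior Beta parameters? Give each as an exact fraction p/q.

alpha=5/4, beta=19/2

obs 1: x=0 → posterior Beta(5/4, 7/2)
obs 2: x=0 → posterior Beta(5/4, 9/2)
obs 3: x=0 → posterior Beta(5/4, 11/2)
obs 4: x=0 → posterior Beta(5/4, 13/2)
obs 5: x=0 → posterior Beta(5/4, 15/2)
obs 6: x=0 → posterior Beta(5/4, 17/2)
obs 7: x=0 → posterior Beta(5/4, 19/2)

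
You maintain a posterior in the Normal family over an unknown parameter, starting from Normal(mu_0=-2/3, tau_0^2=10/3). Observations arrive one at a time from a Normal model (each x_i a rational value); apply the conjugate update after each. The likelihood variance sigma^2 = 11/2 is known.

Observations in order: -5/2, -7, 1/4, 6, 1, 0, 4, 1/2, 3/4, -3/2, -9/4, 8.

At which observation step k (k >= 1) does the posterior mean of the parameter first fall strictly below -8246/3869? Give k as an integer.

obs 1: x=-5/2 → posterior Normal(-72/53, 110/53)
obs 2: x=-7 → posterior Normal(-212/73, 110/73)
obs 3: x=1/4 → posterior Normal(-69/31, 110/93)
obs 4: x=6 → posterior Normal(-87/113, 110/113)
obs 5: x=1 → posterior Normal(-67/133, 110/133)
obs 6: x=0 → posterior Normal(-67/153, 110/153)
obs 7: x=4 → posterior Normal(13/173, 110/173)
obs 8: x=1/2 → posterior Normal(23/193, 110/193)
obs 9: x=3/4 → posterior Normal(38/213, 110/213)
obs 10: x=-3/2 → posterior Normal(8/233, 110/233)
obs 11: x=-9/4 → posterior Normal(-37/253, 10/23)
obs 12: x=8 → posterior Normal(41/91, 110/273)

k = 2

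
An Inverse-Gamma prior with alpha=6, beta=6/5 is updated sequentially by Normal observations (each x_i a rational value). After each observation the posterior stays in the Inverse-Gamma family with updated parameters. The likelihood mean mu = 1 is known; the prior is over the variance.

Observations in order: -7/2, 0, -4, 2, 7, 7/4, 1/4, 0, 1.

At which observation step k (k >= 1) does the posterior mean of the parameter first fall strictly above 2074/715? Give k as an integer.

k = 3

obs 1: x=-7/2 → posterior Inverse-Gamma(13/2, 453/40)
obs 2: x=0 → posterior Inverse-Gamma(7, 473/40)
obs 3: x=-4 → posterior Inverse-Gamma(15/2, 973/40)
obs 4: x=2 → posterior Inverse-Gamma(8, 993/40)
obs 5: x=7 → posterior Inverse-Gamma(17/2, 1713/40)
obs 6: x=7/4 → posterior Inverse-Gamma(9, 6897/160)
obs 7: x=1/4 → posterior Inverse-Gamma(19/2, 3471/80)
obs 8: x=0 → posterior Inverse-Gamma(10, 3511/80)
obs 9: x=1 → posterior Inverse-Gamma(21/2, 3511/80)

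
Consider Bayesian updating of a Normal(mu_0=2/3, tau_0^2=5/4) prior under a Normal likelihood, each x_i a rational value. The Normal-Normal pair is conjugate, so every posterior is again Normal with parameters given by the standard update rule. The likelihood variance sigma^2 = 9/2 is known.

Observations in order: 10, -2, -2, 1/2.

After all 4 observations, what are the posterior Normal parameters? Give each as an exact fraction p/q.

mu_0=89/76, tau_0^2=45/76

obs 1: x=10 → posterior Normal(62/23, 45/46)
obs 2: x=-2 → posterior Normal(13/7, 45/56)
obs 3: x=-2 → posterior Normal(14/11, 15/22)
obs 4: x=1/2 → posterior Normal(89/76, 45/76)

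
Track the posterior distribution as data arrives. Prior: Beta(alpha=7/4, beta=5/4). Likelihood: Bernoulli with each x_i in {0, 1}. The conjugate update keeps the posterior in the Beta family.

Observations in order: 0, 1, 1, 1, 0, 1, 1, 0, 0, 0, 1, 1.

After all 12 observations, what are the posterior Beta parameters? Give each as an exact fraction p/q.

obs 1: x=0 → posterior Beta(7/4, 9/4)
obs 2: x=1 → posterior Beta(11/4, 9/4)
obs 3: x=1 → posterior Beta(15/4, 9/4)
obs 4: x=1 → posterior Beta(19/4, 9/4)
obs 5: x=0 → posterior Beta(19/4, 13/4)
obs 6: x=1 → posterior Beta(23/4, 13/4)
obs 7: x=1 → posterior Beta(27/4, 13/4)
obs 8: x=0 → posterior Beta(27/4, 17/4)
obs 9: x=0 → posterior Beta(27/4, 21/4)
obs 10: x=0 → posterior Beta(27/4, 25/4)
obs 11: x=1 → posterior Beta(31/4, 25/4)
obs 12: x=1 → posterior Beta(35/4, 25/4)

alpha=35/4, beta=25/4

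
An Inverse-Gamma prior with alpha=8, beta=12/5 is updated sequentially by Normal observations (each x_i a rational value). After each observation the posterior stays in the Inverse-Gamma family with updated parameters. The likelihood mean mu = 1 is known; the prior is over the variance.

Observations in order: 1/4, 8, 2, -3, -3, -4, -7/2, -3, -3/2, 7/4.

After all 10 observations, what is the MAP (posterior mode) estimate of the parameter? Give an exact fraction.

6217/1120

obs 1: x=1/4 → posterior Inverse-Gamma(17/2, 429/160)
obs 2: x=8 → posterior Inverse-Gamma(9, 4349/160)
obs 3: x=2 → posterior Inverse-Gamma(19/2, 4429/160)
obs 4: x=-3 → posterior Inverse-Gamma(10, 5709/160)
obs 5: x=-3 → posterior Inverse-Gamma(21/2, 6989/160)
obs 6: x=-4 → posterior Inverse-Gamma(11, 8989/160)
obs 7: x=-7/2 → posterior Inverse-Gamma(23/2, 10609/160)
obs 8: x=-3 → posterior Inverse-Gamma(12, 11889/160)
obs 9: x=-3/2 → posterior Inverse-Gamma(25/2, 12389/160)
obs 10: x=7/4 → posterior Inverse-Gamma(13, 6217/80)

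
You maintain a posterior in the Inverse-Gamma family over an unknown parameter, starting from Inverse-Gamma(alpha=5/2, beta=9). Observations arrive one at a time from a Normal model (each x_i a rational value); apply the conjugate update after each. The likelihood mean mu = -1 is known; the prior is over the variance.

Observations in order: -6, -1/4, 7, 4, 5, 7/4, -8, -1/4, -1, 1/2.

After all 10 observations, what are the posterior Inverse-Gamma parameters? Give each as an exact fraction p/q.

obs 1: x=-6 → posterior Inverse-Gamma(3, 43/2)
obs 2: x=-1/4 → posterior Inverse-Gamma(7/2, 697/32)
obs 3: x=7 → posterior Inverse-Gamma(4, 1721/32)
obs 4: x=4 → posterior Inverse-Gamma(9/2, 2121/32)
obs 5: x=5 → posterior Inverse-Gamma(5, 2697/32)
obs 6: x=7/4 → posterior Inverse-Gamma(11/2, 1409/16)
obs 7: x=-8 → posterior Inverse-Gamma(6, 1801/16)
obs 8: x=-1/4 → posterior Inverse-Gamma(13/2, 3611/32)
obs 9: x=-1 → posterior Inverse-Gamma(7, 3611/32)
obs 10: x=1/2 → posterior Inverse-Gamma(15/2, 3647/32)

alpha=15/2, beta=3647/32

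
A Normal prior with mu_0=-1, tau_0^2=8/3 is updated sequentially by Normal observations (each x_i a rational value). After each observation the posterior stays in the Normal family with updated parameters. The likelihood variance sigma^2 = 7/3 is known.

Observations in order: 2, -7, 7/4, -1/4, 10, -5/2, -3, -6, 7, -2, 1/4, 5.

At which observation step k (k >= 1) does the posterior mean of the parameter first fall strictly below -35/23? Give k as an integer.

obs 1: x=2 → posterior Normal(3/5, 56/45)
obs 2: x=-7 → posterior Normal(-47/23, 56/69)
obs 3: x=7/4 → posterior Normal(-33/31, 56/93)
obs 4: x=-1/4 → posterior Normal(-35/39, 56/117)
obs 5: x=10 → posterior Normal(45/47, 56/141)
obs 6: x=-5/2 → posterior Normal(5/11, 56/165)
obs 7: x=-3 → posterior Normal(1/63, 8/27)
obs 8: x=-6 → posterior Normal(-47/71, 56/213)
obs 9: x=7 → posterior Normal(9/79, 56/237)
obs 10: x=-2 → posterior Normal(-7/87, 56/261)
obs 11: x=1/4 → posterior Normal(-1/19, 56/285)
obs 12: x=5 → posterior Normal(35/103, 56/309)

k = 2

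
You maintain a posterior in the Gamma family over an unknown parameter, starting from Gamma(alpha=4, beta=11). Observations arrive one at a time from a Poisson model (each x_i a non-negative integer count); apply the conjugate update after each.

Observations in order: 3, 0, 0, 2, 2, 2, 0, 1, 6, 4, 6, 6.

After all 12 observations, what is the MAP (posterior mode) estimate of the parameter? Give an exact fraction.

obs 1: x=3 → posterior Gamma(7, 12)
obs 2: x=0 → posterior Gamma(7, 13)
obs 3: x=0 → posterior Gamma(7, 14)
obs 4: x=2 → posterior Gamma(9, 15)
obs 5: x=2 → posterior Gamma(11, 16)
obs 6: x=2 → posterior Gamma(13, 17)
obs 7: x=0 → posterior Gamma(13, 18)
obs 8: x=1 → posterior Gamma(14, 19)
obs 9: x=6 → posterior Gamma(20, 20)
obs 10: x=4 → posterior Gamma(24, 21)
obs 11: x=6 → posterior Gamma(30, 22)
obs 12: x=6 → posterior Gamma(36, 23)

35/23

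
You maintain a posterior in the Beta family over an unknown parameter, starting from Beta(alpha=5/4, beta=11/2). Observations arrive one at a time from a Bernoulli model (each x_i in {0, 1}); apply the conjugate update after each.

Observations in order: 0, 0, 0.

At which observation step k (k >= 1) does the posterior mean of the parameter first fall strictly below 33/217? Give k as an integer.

obs 1: x=0 → posterior Beta(5/4, 13/2)
obs 2: x=0 → posterior Beta(5/4, 15/2)
obs 3: x=0 → posterior Beta(5/4, 17/2)

k = 2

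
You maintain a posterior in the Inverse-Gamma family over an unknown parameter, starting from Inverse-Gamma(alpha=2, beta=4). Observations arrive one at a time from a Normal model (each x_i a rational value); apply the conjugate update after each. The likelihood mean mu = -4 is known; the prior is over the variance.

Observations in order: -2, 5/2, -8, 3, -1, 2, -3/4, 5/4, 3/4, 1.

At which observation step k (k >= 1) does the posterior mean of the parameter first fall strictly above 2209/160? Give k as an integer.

k = 3

obs 1: x=-2 → posterior Inverse-Gamma(5/2, 6)
obs 2: x=5/2 → posterior Inverse-Gamma(3, 217/8)
obs 3: x=-8 → posterior Inverse-Gamma(7/2, 281/8)
obs 4: x=3 → posterior Inverse-Gamma(4, 477/8)
obs 5: x=-1 → posterior Inverse-Gamma(9/2, 513/8)
obs 6: x=2 → posterior Inverse-Gamma(5, 657/8)
obs 7: x=-3/4 → posterior Inverse-Gamma(11/2, 2797/32)
obs 8: x=5/4 → posterior Inverse-Gamma(6, 1619/16)
obs 9: x=3/4 → posterior Inverse-Gamma(13/2, 3599/32)
obs 10: x=1 → posterior Inverse-Gamma(7, 3999/32)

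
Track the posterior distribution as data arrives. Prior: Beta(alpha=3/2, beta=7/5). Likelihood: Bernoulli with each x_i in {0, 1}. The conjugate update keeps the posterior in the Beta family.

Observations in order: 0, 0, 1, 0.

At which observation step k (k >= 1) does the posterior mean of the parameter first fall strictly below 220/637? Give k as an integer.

k = 2

obs 1: x=0 → posterior Beta(3/2, 12/5)
obs 2: x=0 → posterior Beta(3/2, 17/5)
obs 3: x=1 → posterior Beta(5/2, 17/5)
obs 4: x=0 → posterior Beta(5/2, 22/5)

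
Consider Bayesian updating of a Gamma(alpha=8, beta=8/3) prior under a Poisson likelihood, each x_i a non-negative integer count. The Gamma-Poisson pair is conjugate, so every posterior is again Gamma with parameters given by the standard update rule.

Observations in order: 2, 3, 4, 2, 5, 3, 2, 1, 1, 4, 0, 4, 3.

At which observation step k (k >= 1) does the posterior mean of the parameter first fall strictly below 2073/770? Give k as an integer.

obs 1: x=2 → posterior Gamma(10, 11/3)
obs 2: x=3 → posterior Gamma(13, 14/3)
obs 3: x=4 → posterior Gamma(17, 17/3)
obs 4: x=2 → posterior Gamma(19, 20/3)
obs 5: x=5 → posterior Gamma(24, 23/3)
obs 6: x=3 → posterior Gamma(27, 26/3)
obs 7: x=2 → posterior Gamma(29, 29/3)
obs 8: x=1 → posterior Gamma(30, 32/3)
obs 9: x=1 → posterior Gamma(31, 35/3)
obs 10: x=4 → posterior Gamma(35, 38/3)
obs 11: x=0 → posterior Gamma(35, 41/3)
obs 12: x=4 → posterior Gamma(39, 44/3)
obs 13: x=3 → posterior Gamma(42, 47/3)

k = 9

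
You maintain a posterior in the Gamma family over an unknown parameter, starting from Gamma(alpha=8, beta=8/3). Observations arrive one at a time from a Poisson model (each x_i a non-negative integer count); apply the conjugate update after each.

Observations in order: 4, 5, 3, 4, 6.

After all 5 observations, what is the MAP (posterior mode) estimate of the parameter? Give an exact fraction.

obs 1: x=4 → posterior Gamma(12, 11/3)
obs 2: x=5 → posterior Gamma(17, 14/3)
obs 3: x=3 → posterior Gamma(20, 17/3)
obs 4: x=4 → posterior Gamma(24, 20/3)
obs 5: x=6 → posterior Gamma(30, 23/3)

87/23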